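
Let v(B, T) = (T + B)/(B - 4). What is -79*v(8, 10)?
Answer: -711/2 ≈ -355.50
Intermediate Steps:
v(B, T) = (B + T)/(-4 + B)
-79*v(8, 10) = -79*(8 + 10)/(-4 + 8) = -79*18/4 = -79*9/2 = -711/2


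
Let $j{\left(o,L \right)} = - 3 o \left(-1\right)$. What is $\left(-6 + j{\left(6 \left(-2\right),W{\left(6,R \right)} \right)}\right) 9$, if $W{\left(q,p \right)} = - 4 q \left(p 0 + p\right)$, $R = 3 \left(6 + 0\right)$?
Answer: $-378$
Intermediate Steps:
$R = 18$ ($R = 3 \cdot 6 = 18$)
$W{\left(q,p \right)} = - 4 p q$ ($W{\left(q,p \right)} = - 4 q \left(0 + p\right) = - 4 q p = - 4 p q$)
$j{\left(o,L \right)} = 3 o$
$\left(-6 + j{\left(6 \left(-2\right),W{\left(6,R \right)} \right)}\right) 9 = \left(-6 + 3 \cdot 6 \left(-2\right)\right) 9 = \left(-6 + 3 \left(-12\right)\right) 9 = \left(-6 - 36\right) 9 = \left(-42\right) 9 = -378$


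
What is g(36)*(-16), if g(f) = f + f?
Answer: -1152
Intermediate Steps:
g(f) = 2*f
g(36)*(-16) = (2*36)*(-16) = 72*(-16) = -1152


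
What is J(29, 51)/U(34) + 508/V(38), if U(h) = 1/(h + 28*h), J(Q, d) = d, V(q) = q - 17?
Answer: 1056514/21 ≈ 50310.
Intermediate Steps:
V(q) = -17 + q
U(h) = 1/(29*h)
J(29, 51)/U(34) + 508/V(38) = 51/(((1/29)/34)) + 508/(-17 + 38) = 51/(((1/29)*(1/34))) + 508/21 = 51/(1/986) + 508*(1/21) = 51*986 + 508/21 = 50286 + 508/21 = 1056514/21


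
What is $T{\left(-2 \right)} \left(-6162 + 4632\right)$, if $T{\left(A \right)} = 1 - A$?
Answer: $-4590$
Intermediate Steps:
$T{\left(-2 \right)} \left(-6162 + 4632\right) = \left(1 - -2\right) \left(-6162 + 4632\right) = \left(1 + 2\right) \left(-1530\right) = 3 \left(-1530\right) = -4590$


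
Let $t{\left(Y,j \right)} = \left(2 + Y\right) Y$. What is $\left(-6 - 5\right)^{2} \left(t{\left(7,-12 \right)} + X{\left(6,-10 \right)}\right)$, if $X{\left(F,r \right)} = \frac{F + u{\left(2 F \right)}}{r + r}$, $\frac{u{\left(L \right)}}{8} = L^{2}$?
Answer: $\frac{6171}{10} \approx 617.1$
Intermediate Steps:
$u{\left(L \right)} = 8 L^{2}$
$X{\left(F,r \right)} = \frac{F + 32 F^{2}}{2 r}$ ($X{\left(F,r \right)} = \frac{F + 8 \left(2 F\right)^{2}}{r + r} = \frac{F + 8 \cdot 4 F^{2}}{2 r} = \left(F + 32 F^{2}\right) \frac{1}{2 r} = \frac{F + 32 F^{2}}{2 r}$)
$t{\left(Y,j \right)} = Y \left(2 + Y\right)$
$\left(-6 - 5\right)^{2} \left(t{\left(7,-12 \right)} + X{\left(6,-10 \right)}\right) = \left(-6 - 5\right)^{2} \left(7 \left(2 + 7\right) + \frac{1}{2} \cdot 6 \frac{1}{-10} \left(1 + 32 \cdot 6\right)\right) = \left(-11\right)^{2} \left(7 \cdot 9 + \frac{1}{2} \cdot 6 \left(- \frac{1}{10}\right) \left(1 + 192\right)\right) = 121 \left(63 + \frac{1}{2} \cdot 6 \left(- \frac{1}{10}\right) 193\right) = 121 \left(63 - \frac{579}{10}\right) = 121 \cdot \frac{51}{10} = \frac{6171}{10}$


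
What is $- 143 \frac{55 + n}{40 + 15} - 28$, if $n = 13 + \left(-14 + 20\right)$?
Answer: $- \frac{1102}{5} \approx -220.4$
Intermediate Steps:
$n = 19$ ($n = 13 + 6 = 19$)
$- 143 \frac{55 + n}{40 + 15} - 28 = - 143 \frac{55 + 19}{40 + 15} - 28 = - 143 \cdot \frac{74}{55} - 28 = - 143 \cdot 74 \cdot \frac{1}{55} - 28 = \left(-143\right) \frac{74}{55} - 28 = - \frac{962}{5} - 28 = - \frac{1102}{5}$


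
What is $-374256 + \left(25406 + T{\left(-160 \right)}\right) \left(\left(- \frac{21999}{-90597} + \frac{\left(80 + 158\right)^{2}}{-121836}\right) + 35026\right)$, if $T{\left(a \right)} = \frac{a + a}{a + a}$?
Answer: $\frac{20979835948829898}{23585419} \approx 8.8953 \cdot 10^{8}$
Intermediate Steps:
$T{\left(a \right)} = 1$ ($T{\left(a \right)} = \frac{2 a}{2 a} = 2 a \frac{1}{2 a} = 1$)
$-374256 + \left(25406 + T{\left(-160 \right)}\right) \left(\left(- \frac{21999}{-90597} + \frac{\left(80 + 158\right)^{2}}{-121836}\right) + 35026\right) = -374256 + \left(25406 + 1\right) \left(\left(- \frac{21999}{-90597} + \frac{\left(80 + 158\right)^{2}}{-121836}\right) + 35026\right) = -374256 + 25407 \left(\left(\left(-21999\right) \left(- \frac{1}{90597}\right) + 238^{2} \left(- \frac{1}{121836}\right)\right) + 35026\right) = -374256 + 25407 \left(\left(\frac{7333}{30199} + 56644 \left(- \frac{1}{121836}\right)\right) + 35026\right) = -374256 + 25407 \left(\left(\frac{7333}{30199} - \frac{14161}{30459}\right) + 35026\right) = -374256 + 25407 \left(- \frac{15714784}{70756257} + 35026\right) = -374256 + 25407 \cdot \frac{2478292942898}{70756257} = -374256 + \frac{20988662933403162}{23585419} = \frac{20979835948829898}{23585419}$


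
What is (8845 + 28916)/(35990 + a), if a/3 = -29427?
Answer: -37761/52291 ≈ -0.72213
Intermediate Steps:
a = -88281 (a = 3*(-29427) = -88281)
(8845 + 28916)/(35990 + a) = (8845 + 28916)/(35990 - 88281) = 37761/(-52291) = 37761*(-1/52291) = -37761/52291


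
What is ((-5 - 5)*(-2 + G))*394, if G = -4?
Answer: 23640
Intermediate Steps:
((-5 - 5)*(-2 + G))*394 = ((-5 - 5)*(-2 - 4))*394 = -10*(-6)*394 = 60*394 = 23640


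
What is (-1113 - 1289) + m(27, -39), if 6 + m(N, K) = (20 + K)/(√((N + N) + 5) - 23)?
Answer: -1131323/470 + 19*√59/470 ≈ -2406.8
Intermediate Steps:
m(N, K) = -6 + (20 + K)/(-23 + √(5 + 2*N)) (m(N, K) = -6 + (20 + K)/(√((N + N) + 5) - 23) = -6 + (20 + K)/(√(2*N + 5) - 23) = -6 + (20 + K)/(√(5 + 2*N) - 23) = -6 + (20 + K)/(-23 + √(5 + 2*N)))
(-1113 - 1289) + m(27, -39) = (-1113 - 1289) + (158 - 39 - 6*√(5 + 2*27))/(-23 + √(5 + 2*27)) = -2402 + (158 - 39 - 6*√(5 + 54))/(-23 + √(5 + 54)) = -2402 + (158 - 39 - 6*√59)/(-23 + √59) = -2402 + (119 - 6*√59)/(-23 + √59)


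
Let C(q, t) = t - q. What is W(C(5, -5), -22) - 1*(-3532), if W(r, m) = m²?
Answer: 4016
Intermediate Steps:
W(C(5, -5), -22) - 1*(-3532) = (-22)² - 1*(-3532) = 484 + 3532 = 4016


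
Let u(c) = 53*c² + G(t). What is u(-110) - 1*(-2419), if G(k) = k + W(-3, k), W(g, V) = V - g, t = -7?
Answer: 643708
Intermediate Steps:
G(k) = 3 + 2*k (G(k) = k + (k - 1*(-3)) = k + (k + 3) = k + (3 + k) = 3 + 2*k)
u(c) = -11 + 53*c² (u(c) = 53*c² + (3 + 2*(-7)) = 53*c² + (3 - 14) = 53*c² - 11 = -11 + 53*c²)
u(-110) - 1*(-2419) = (-11 + 53*(-110)²) - 1*(-2419) = (-11 + 53*12100) + 2419 = (-11 + 641300) + 2419 = 641289 + 2419 = 643708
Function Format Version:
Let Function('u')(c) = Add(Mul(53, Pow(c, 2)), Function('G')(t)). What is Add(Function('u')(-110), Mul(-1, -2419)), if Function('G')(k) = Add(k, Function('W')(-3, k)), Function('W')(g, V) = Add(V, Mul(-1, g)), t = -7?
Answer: 643708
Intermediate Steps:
Function('G')(k) = Add(3, Mul(2, k)) (Function('G')(k) = Add(k, Add(k, Mul(-1, -3))) = Add(k, Add(k, 3)) = Add(k, Add(3, k)) = Add(3, Mul(2, k)))
Function('u')(c) = Add(-11, Mul(53, Pow(c, 2))) (Function('u')(c) = Add(Mul(53, Pow(c, 2)), Add(3, Mul(2, -7))) = Add(Mul(53, Pow(c, 2)), Add(3, -14)) = Add(Mul(53, Pow(c, 2)), -11) = Add(-11, Mul(53, Pow(c, 2))))
Add(Function('u')(-110), Mul(-1, -2419)) = Add(Add(-11, Mul(53, Pow(-110, 2))), Mul(-1, -2419)) = Add(Add(-11, Mul(53, 12100)), 2419) = Add(Add(-11, 641300), 2419) = Add(641289, 2419) = 643708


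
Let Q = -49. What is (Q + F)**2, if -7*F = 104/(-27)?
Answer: 83850649/35721 ≈ 2347.4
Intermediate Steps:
F = 104/189 (F = -104/(7*(-27)) = -104*(-1)/(7*27) = -1/7*(-104/27) = 104/189 ≈ 0.55026)
(Q + F)**2 = (-49 + 104/189)**2 = (-9157/189)**2 = 83850649/35721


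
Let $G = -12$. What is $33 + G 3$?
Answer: $-3$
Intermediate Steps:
$33 + G 3 = 33 - 36 = -3$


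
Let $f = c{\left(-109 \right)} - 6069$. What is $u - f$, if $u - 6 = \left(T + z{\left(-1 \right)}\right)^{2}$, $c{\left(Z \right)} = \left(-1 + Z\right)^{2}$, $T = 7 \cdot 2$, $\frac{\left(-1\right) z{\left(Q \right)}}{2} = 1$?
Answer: $-5881$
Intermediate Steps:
$z{\left(Q \right)} = -2$ ($z{\left(Q \right)} = \left(-2\right) 1 = -2$)
$T = 14$
$u = 150$ ($u = 6 + \left(14 - 2\right)^{2} = 6 + 12^{2} = 6 + 144 = 150$)
$f = 6031$ ($f = \left(-1 - 109\right)^{2} - 6069 = \left(-110\right)^{2} - 6069 = 12100 - 6069 = 6031$)
$u - f = 150 - 6031 = -5881$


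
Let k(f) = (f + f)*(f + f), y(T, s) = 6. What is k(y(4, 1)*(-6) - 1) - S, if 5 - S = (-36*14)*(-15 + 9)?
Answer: 8495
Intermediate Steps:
k(f) = 4*f**2 (k(f) = (2*f)*(2*f) = 4*f**2)
S = -3019 (S = 5 - (-36*14)*(-15 + 9) = 5 - (-504)*(-6) = 5 - 1*3024 = 5 - 3024 = -3019)
k(y(4, 1)*(-6) - 1) - S = 4*(6*(-6) - 1)**2 - 1*(-3019) = 4*(-36 - 1)**2 + 3019 = 4*(-37)**2 + 3019 = 4*1369 + 3019 = 5476 + 3019 = 8495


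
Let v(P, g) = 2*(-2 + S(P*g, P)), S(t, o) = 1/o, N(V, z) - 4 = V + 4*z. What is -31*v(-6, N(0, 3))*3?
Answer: 403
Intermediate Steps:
N(V, z) = 4 + V + 4*z (N(V, z) = 4 + (V + 4*z) = 4 + V + 4*z)
S(t, o) = 1/o
v(P, g) = -4 + 2/P (v(P, g) = 2*(-2 + 1/P) = -4 + 2/P)
-31*v(-6, N(0, 3))*3 = -31*(-4 + 2/(-6))*3 = -31*(-4 + 2*(-⅙))*3 = -31*(-4 - ⅓)*3 = -31*(-13/3)*3 = (403/3)*3 = 403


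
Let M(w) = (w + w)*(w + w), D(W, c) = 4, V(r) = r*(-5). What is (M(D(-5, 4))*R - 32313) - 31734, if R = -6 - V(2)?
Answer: -63791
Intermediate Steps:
V(r) = -5*r
M(w) = 4*w² (M(w) = (2*w)*(2*w) = 4*w²)
R = 4 (R = -6 - (-5)*2 = -6 - 1*(-10) = -6 + 10 = 4)
(M(D(-5, 4))*R - 32313) - 31734 = ((4*4²)*4 - 32313) - 31734 = ((4*16)*4 - 32313) - 31734 = (64*4 - 32313) - 31734 = (256 - 32313) - 31734 = -32057 - 31734 = -63791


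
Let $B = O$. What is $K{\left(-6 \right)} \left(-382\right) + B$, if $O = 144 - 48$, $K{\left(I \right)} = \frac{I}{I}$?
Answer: $-286$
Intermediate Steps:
$K{\left(I \right)} = 1$
$O = 96$
$B = 96$
$K{\left(-6 \right)} \left(-382\right) + B = 1 \left(-382\right) + 96 = -382 + 96 = -286$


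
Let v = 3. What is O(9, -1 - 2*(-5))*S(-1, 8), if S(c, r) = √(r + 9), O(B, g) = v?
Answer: 3*√17 ≈ 12.369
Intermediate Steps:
O(B, g) = 3
S(c, r) = √(9 + r)
O(9, -1 - 2*(-5))*S(-1, 8) = 3*√(9 + 8) = 3*√17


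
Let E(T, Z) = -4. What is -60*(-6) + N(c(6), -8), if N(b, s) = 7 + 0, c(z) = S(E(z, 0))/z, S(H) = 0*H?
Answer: 367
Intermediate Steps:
S(H) = 0
c(z) = 0 (c(z) = 0/z = 0)
N(b, s) = 7
-60*(-6) + N(c(6), -8) = -60*(-6) + 7 = 360 + 7 = 367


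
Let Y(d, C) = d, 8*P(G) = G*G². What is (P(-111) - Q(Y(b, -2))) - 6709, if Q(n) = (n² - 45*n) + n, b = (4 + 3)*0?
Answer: -1421303/8 ≈ -1.7766e+5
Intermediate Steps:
b = 0 (b = 7*0 = 0)
P(G) = G³/8 (P(G) = (G*G²)/8 = G³/8)
Q(n) = n² - 44*n
(P(-111) - Q(Y(b, -2))) - 6709 = ((⅛)*(-111)³ - 0*(-44 + 0)) - 6709 = ((⅛)*(-1367631) - 0*(-44)) - 6709 = (-1367631/8 - 1*0) - 6709 = (-1367631/8 + 0) - 6709 = -1367631/8 - 6709 = -1421303/8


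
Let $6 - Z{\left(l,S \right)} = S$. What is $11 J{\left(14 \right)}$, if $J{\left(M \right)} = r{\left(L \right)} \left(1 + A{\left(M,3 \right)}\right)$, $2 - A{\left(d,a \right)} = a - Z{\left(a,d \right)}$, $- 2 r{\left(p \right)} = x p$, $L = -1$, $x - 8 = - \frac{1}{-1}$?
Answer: $-396$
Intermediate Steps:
$x = 9$ ($x = 8 - \frac{1}{-1} = 8 - -1 = 8 + 1 = 9$)
$Z{\left(l,S \right)} = 6 - S$
$r{\left(p \right)} = - \frac{9 p}{2}$
$A{\left(d,a \right)} = 8 - a - d$ ($A{\left(d,a \right)} = 2 - \left(a - \left(6 - d\right)\right) = 2 - \left(a + \left(-6 + d\right)\right) = 2 - \left(-6 + a + d\right) = 8 - a - d$)
$J{\left(M \right)} = 27 - \frac{9 M}{2}$ ($J{\left(M \right)} = \left(- \frac{9}{2}\right) \left(-1\right) \left(1 - \left(-5 + M\right)\right) = \frac{9 \left(1 - \left(-5 + M\right)\right)}{2} = \frac{9 \left(6 - M\right)}{2} = 27 - \frac{9 M}{2}$)
$11 J{\left(14 \right)} = 11 \left(27 - 63\right) = 11 \left(-36\right) = -396$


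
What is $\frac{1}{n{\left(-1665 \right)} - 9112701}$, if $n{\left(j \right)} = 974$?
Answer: $- \frac{1}{9111727} \approx -1.0975 \cdot 10^{-7}$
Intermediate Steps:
$\frac{1}{n{\left(-1665 \right)} - 9112701} = \frac{1}{974 - 9112701} = \frac{1}{-9111727} = - \frac{1}{9111727}$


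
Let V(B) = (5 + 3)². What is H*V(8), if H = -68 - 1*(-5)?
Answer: -4032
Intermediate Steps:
V(B) = 64 (V(B) = 8² = 64)
H = -63 (H = -68 + 5 = -63)
H*V(8) = -63*64 = -4032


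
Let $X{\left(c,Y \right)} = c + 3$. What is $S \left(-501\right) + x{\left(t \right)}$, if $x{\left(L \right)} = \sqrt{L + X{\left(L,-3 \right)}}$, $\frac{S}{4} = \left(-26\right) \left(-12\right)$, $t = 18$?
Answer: $-625248 + \sqrt{39} \approx -6.2524 \cdot 10^{5}$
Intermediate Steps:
$X{\left(c,Y \right)} = 3 + c$
$S = 1248$ ($S = 4 \left(\left(-26\right) \left(-12\right)\right) = 4 \cdot 312 = 1248$)
$x{\left(L \right)} = \sqrt{3 + 2 L}$ ($x{\left(L \right)} = \sqrt{L + \left(3 + L\right)} = \sqrt{3 + 2 L}$)
$S \left(-501\right) + x{\left(t \right)} = 1248 \left(-501\right) + \sqrt{3 + 2 \cdot 18} = -625248 + \sqrt{3 + 36} = -625248 + \sqrt{39}$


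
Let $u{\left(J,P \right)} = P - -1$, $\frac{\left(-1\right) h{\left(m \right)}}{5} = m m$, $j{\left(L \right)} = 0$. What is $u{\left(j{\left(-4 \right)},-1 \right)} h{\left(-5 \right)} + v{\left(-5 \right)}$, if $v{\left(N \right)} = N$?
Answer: $-5$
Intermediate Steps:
$h{\left(m \right)} = - 5 m^{2}$ ($h{\left(m \right)} = - 5 m m = - 5 m^{2}$)
$u{\left(J,P \right)} = 1 + P$ ($u{\left(J,P \right)} = P + 1 = 1 + P$)
$u{\left(j{\left(-4 \right)},-1 \right)} h{\left(-5 \right)} + v{\left(-5 \right)} = \left(1 - 1\right) \left(- 5 \left(-5\right)^{2}\right) - 5 = 0 \left(\left(-5\right) 25\right) - 5 = 0 \left(-125\right) - 5 = 0 - 5 = -5$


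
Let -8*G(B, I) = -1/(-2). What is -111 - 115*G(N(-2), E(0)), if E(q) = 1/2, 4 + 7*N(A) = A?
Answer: -1661/16 ≈ -103.81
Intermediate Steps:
N(A) = -4/7 + A/7
E(q) = 1/2
G(B, I) = -1/16 (G(B, I) = -(-1)/(8*(-2)) = -(-1)*(-1)/(8*2) = -1/8*1/2 = -1/16)
-111 - 115*G(N(-2), E(0)) = -111 - 115*(-1/16) = -111 + 115/16 = -1661/16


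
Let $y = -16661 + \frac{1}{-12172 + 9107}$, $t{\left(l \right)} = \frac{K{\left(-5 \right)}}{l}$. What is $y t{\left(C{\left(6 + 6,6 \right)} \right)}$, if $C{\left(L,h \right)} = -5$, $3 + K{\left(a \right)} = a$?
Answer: $- \frac{408527728}{15325} \approx -26658.0$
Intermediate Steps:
$K{\left(a \right)} = -3 + a$
$t{\left(l \right)} = - \frac{8}{l}$ ($t{\left(l \right)} = \frac{-3 - 5}{l} = - \frac{8}{l}$)
$y = - \frac{51065966}{3065}$ ($y = -16661 + \frac{1}{-3065} = -16661 - \frac{1}{3065} = - \frac{51065966}{3065} \approx -16661.0$)
$y t{\left(C{\left(6 + 6,6 \right)} \right)} = - \frac{51065966 \left(- \frac{8}{-5}\right)}{3065} = - \frac{51065966 \left(\left(-8\right) \left(- \frac{1}{5}\right)\right)}{3065} = \left(- \frac{51065966}{3065}\right) \frac{8}{5} = - \frac{408527728}{15325}$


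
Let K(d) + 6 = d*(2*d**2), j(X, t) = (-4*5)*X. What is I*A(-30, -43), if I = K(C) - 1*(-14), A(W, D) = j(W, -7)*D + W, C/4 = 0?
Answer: -206640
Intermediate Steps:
C = 0 (C = 4*0 = 0)
j(X, t) = -20*X
A(W, D) = W - 20*D*W (A(W, D) = (-20*W)*D + W = -20*D*W + W = W - 20*D*W)
K(d) = -6 + 2*d**3 (K(d) = -6 + d*(2*d**2) = -6 + 2*d**3)
I = 8 (I = (-6 + 2*0**3) - 1*(-14) = (-6 + 2*0) + 14 = (-6 + 0) + 14 = -6 + 14 = 8)
I*A(-30, -43) = 8*(-30*(1 - 20*(-43))) = 8*(-30*(1 + 860)) = 8*(-30*861) = 8*(-25830) = -206640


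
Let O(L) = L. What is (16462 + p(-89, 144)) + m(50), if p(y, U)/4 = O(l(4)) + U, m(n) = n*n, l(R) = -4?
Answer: 19522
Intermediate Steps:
m(n) = n²
p(y, U) = -16 + 4*U (p(y, U) = 4*(-4 + U) = -16 + 4*U)
(16462 + p(-89, 144)) + m(50) = (16462 + (-16 + 4*144)) + 50² = (16462 + (-16 + 576)) + 2500 = (16462 + 560) + 2500 = 17022 + 2500 = 19522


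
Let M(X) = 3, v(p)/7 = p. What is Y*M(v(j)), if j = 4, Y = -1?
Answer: -3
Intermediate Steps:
v(p) = 7*p
Y*M(v(j)) = -1*3 = -3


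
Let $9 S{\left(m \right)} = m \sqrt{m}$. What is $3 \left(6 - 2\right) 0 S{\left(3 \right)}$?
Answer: $0$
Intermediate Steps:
$S{\left(m \right)} = \frac{m^{\frac{3}{2}}}{9}$ ($S{\left(m \right)} = \frac{m \sqrt{m}}{9} = \frac{m^{\frac{3}{2}}}{9}$)
$3 \left(6 - 2\right) 0 S{\left(3 \right)} = 3 \left(6 - 2\right) 0 \frac{3^{\frac{3}{2}}}{9} = 3 \cdot 4 \cdot 0 \frac{3 \sqrt{3}}{9} = 12 \cdot 0 \frac{\sqrt{3}}{3} = 0 \frac{\sqrt{3}}{3} = 0$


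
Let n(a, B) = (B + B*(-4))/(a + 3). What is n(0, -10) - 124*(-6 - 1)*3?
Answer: 2614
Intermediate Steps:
n(a, B) = -3*B/(3 + a) (n(a, B) = (B - 4*B)/(3 + a) = (-3*B)/(3 + a) = -3*B/(3 + a))
n(0, -10) - 124*(-6 - 1)*3 = -3*(-10)/(3 + 0) - 124*(-6 - 1)*3 = -3*(-10)/3 - (-868)*3 = -3*(-10)*⅓ - 124*(-21) = 10 + 2604 = 2614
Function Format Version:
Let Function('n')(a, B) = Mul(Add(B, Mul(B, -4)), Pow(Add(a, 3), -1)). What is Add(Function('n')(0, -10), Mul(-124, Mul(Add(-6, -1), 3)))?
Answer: 2614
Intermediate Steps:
Function('n')(a, B) = Mul(-3, B, Pow(Add(3, a), -1)) (Function('n')(a, B) = Mul(Add(B, Mul(-4, B)), Pow(Add(3, a), -1)) = Mul(Mul(-3, B), Pow(Add(3, a), -1)) = Mul(-3, B, Pow(Add(3, a), -1)))
Add(Function('n')(0, -10), Mul(-124, Mul(Add(-6, -1), 3))) = Add(Mul(-3, -10, Pow(Add(3, 0), -1)), Mul(-124, Mul(Add(-6, -1), 3))) = Add(Mul(-3, -10, Pow(3, -1)), Mul(-124, Mul(-7, 3))) = Add(Mul(-3, -10, Rational(1, 3)), Mul(-124, -21)) = Add(10, 2604) = 2614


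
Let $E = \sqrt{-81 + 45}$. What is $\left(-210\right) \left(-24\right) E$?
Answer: $30240 i \approx 30240.0 i$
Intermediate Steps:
$E = 6 i$ ($E = \sqrt{-36} = 6 i \approx 6.0 i$)
$\left(-210\right) \left(-24\right) E = \left(-210\right) \left(-24\right) 6 i = 5040 \cdot 6 i = 30240 i$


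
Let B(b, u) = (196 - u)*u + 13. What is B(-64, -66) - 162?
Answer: -17441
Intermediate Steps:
B(b, u) = 13 + u*(196 - u) (B(b, u) = u*(196 - u) + 13 = 13 + u*(196 - u))
B(-64, -66) - 162 = (13 - 1*(-66)² + 196*(-66)) - 162 = (13 - 1*4356 - 12936) - 162 = (13 - 4356 - 12936) - 162 = -17279 - 162 = -17441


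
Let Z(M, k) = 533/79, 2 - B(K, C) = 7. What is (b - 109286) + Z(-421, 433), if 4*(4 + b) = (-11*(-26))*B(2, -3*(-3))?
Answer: -17323239/158 ≈ -1.0964e+5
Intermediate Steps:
B(K, C) = -5 (B(K, C) = 2 - 1*7 = 2 - 7 = -5)
b = -723/2 (b = -4 + (-11*(-26)*(-5))/4 = -4 + (286*(-5))/4 = -4 + (¼)*(-1430) = -4 - 715/2 = -723/2 ≈ -361.50)
Z(M, k) = 533/79 (Z(M, k) = 533*(1/79) = 533/79)
(b - 109286) + Z(-421, 433) = (-723/2 - 109286) + 533/79 = -219295/2 + 533/79 = -17323239/158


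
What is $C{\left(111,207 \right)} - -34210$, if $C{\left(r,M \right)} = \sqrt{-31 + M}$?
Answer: $34210 + 4 \sqrt{11} \approx 34223.0$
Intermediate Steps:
$C{\left(111,207 \right)} - -34210 = \sqrt{-31 + 207} - -34210 = \sqrt{176} + 34210 = 4 \sqrt{11} + 34210 = 34210 + 4 \sqrt{11}$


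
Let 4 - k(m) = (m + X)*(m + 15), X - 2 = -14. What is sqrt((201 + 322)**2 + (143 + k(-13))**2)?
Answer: sqrt(312338) ≈ 558.87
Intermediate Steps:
X = -12 (X = 2 - 14 = -12)
k(m) = 4 - (-12 + m)*(15 + m) (k(m) = 4 - (m - 12)*(m + 15) = 4 - (-12 + m)*(15 + m))
sqrt((201 + 322)**2 + (143 + k(-13))**2) = sqrt((201 + 322)**2 + (143 + (184 - 1*(-13)**2 - 3*(-13)))**2) = sqrt(523**2 + (143 + (184 - 1*169 + 39))**2) = sqrt(273529 + (143 + (184 - 169 + 39))**2) = sqrt(273529 + (143 + 54)**2) = sqrt(273529 + 197**2) = sqrt(273529 + 38809) = sqrt(312338)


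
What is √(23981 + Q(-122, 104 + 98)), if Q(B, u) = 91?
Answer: 2*√6018 ≈ 155.15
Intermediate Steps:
√(23981 + Q(-122, 104 + 98)) = √(23981 + 91) = √24072 = 2*√6018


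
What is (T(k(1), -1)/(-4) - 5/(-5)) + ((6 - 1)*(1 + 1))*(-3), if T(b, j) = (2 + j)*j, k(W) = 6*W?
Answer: -115/4 ≈ -28.750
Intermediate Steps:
T(b, j) = j*(2 + j)
(T(k(1), -1)/(-4) - 5/(-5)) + ((6 - 1)*(1 + 1))*(-3) = (-(2 - 1)/(-4) - 5/(-5)) + ((6 - 1)*(1 + 1))*(-3) = (-1*1*(-1/4) - 5*(-1/5)) + (5*2)*(-3) = (-1*(-1/4) + 1) + 10*(-3) = (1/4 + 1) - 30 = 5/4 - 30 = -115/4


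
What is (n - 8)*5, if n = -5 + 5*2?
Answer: -15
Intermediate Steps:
n = 5 (n = -5 + 10 = 5)
(n - 8)*5 = (5 - 8)*5 = -3*5 = -15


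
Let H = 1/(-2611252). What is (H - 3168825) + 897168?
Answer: -5931868884565/2611252 ≈ -2.2717e+6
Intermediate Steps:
H = -1/2611252 ≈ -3.8296e-7
(H - 3168825) + 897168 = (-1/2611252 - 3168825) + 897168 = -8274600618901/2611252 + 897168 = -5931868884565/2611252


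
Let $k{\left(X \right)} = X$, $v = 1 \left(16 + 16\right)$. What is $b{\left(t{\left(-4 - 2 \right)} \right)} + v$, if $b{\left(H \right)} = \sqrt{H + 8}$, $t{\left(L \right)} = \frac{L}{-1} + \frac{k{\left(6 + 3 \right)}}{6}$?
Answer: $32 + \frac{\sqrt{62}}{2} \approx 35.937$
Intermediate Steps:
$v = 32$ ($v = 1 \cdot 32 = 32$)
$t{\left(L \right)} = \frac{3}{2} - L$ ($t{\left(L \right)} = \frac{L}{-1} + \frac{6 + 3}{6} = L \left(-1\right) + 9 \cdot \frac{1}{6} = - L + \frac{3}{2} = \frac{3}{2} - L$)
$b{\left(H \right)} = \sqrt{8 + H}$
$b{\left(t{\left(-4 - 2 \right)} \right)} + v = \sqrt{8 + \left(\frac{3}{2} - \left(-4 - 2\right)\right)} + 32 = \sqrt{8 + \left(\frac{3}{2} - -6\right)} + 32 = \sqrt{8 + \left(\frac{3}{2} + 6\right)} + 32 = \sqrt{8 + \frac{15}{2}} + 32 = \sqrt{\frac{31}{2}} + 32 = \frac{\sqrt{62}}{2} + 32 = 32 + \frac{\sqrt{62}}{2}$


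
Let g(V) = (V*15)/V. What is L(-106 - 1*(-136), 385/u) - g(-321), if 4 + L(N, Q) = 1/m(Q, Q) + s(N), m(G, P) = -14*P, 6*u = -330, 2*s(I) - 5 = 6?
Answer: -661/49 ≈ -13.490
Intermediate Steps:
s(I) = 11/2 (s(I) = 5/2 + (1/2)*6 = 5/2 + 3 = 11/2)
u = -55 (u = (1/6)*(-330) = -55)
L(N, Q) = 3/2 - 1/(14*Q) (L(N, Q) = -4 + (1/(-14*Q) + 11/2) = -4 + (-1/(14*Q) + 11/2) = -4 + (11/2 - 1/(14*Q)) = 3/2 - 1/(14*Q))
g(V) = 15 (g(V) = (15*V)/V = 15)
L(-106 - 1*(-136), 385/u) - g(-321) = (-1 + 21*(385/(-55)))/(14*((385/(-55)))) - 1*15 = (-1 + 21*(385*(-1/55)))/(14*((385*(-1/55)))) - 15 = (1/14)*(-1 + 21*(-7))/(-7) - 15 = (1/14)*(-1/7)*(-1 - 147) - 15 = (1/14)*(-1/7)*(-148) - 15 = 74/49 - 15 = -661/49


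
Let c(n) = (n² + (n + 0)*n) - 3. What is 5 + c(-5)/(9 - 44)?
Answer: 128/35 ≈ 3.6571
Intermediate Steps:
c(n) = -3 + 2*n² (c(n) = (n² + n*n) - 3 = (n² + n²) - 3 = 2*n² - 3 = -3 + 2*n²)
5 + c(-5)/(9 - 44) = 5 + (-3 + 2*(-5)²)/(9 - 44) = 5 + (-3 + 2*25)/(-35) = 5 + (-3 + 50)*(-1/35) = 5 + 47*(-1/35) = 5 - 47/35 = 128/35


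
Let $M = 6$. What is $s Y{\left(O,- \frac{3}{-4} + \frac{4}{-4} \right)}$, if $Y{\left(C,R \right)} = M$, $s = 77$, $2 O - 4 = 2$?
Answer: $462$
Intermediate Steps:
$O = 3$ ($O = 2 + \frac{1}{2} \cdot 2 = 2 + 1 = 3$)
$Y{\left(C,R \right)} = 6$
$s Y{\left(O,- \frac{3}{-4} + \frac{4}{-4} \right)} = 77 \cdot 6 = 462$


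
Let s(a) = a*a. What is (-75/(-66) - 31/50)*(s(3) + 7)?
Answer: 2272/275 ≈ 8.2618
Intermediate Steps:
s(a) = a²
(-75/(-66) - 31/50)*(s(3) + 7) = (-75/(-66) - 31/50)*(3² + 7) = (-75*(-1/66) - 31*1/50)*(9 + 7) = (25/22 - 31/50)*16 = (142/275)*16 = 2272/275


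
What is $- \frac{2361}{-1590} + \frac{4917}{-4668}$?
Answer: $\frac{177951}{412340} \approx 0.43156$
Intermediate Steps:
$- \frac{2361}{-1590} + \frac{4917}{-4668} = \left(-2361\right) \left(- \frac{1}{1590}\right) + 4917 \left(- \frac{1}{4668}\right) = \frac{787}{530} - \frac{1639}{1556} = \frac{177951}{412340}$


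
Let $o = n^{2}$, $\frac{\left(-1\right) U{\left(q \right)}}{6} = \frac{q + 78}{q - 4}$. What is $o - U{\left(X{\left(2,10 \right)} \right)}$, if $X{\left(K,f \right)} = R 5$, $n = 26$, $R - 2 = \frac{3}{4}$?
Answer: $\frac{9522}{13} \approx 732.46$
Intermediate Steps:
$R = \frac{11}{4}$ ($R = 2 + \frac{3}{4} = \frac{11}{4} \approx 2.75$)
$X{\left(K,f \right)} = \frac{55}{4}$ ($X{\left(K,f \right)} = \frac{11}{4} \cdot 5 = \frac{55}{4}$)
$U{\left(q \right)} = - \frac{6 \left(78 + q\right)}{-4 + q}$ ($U{\left(q \right)} = - 6 \frac{q + 78}{q - 4} = - 6 \frac{78 + q}{-4 + q} = - \frac{6 \left(78 + q\right)}{-4 + q}$)
$o = 676$ ($o = 26^{2} = 676$)
$o - U{\left(X{\left(2,10 \right)} \right)} = 676 - \frac{6 \left(-78 - \frac{55}{4}\right)}{-4 + \frac{55}{4}} = 676 - \frac{6 \left(-78 - \frac{55}{4}\right)}{\frac{39}{4}} = 676 - 6 \cdot \frac{4}{39} \left(- \frac{367}{4}\right) = 676 - - \frac{734}{13} = 676 + \frac{734}{13} = \frac{9522}{13}$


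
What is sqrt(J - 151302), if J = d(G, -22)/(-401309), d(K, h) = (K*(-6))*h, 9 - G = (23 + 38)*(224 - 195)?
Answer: I*sqrt(24366929475395382)/401309 ≈ 388.97*I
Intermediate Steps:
G = -1760 (G = 9 - (23 + 38)*(224 - 195) = 9 - 61*29 = 9 - 1*1769 = 9 - 1769 = -1760)
d(K, h) = -6*K*h (d(K, h) = (-6*K)*h = -6*K*h)
J = 232320/401309 (J = -6*(-1760)*(-22)/(-401309) = -232320*(-1/401309) = 232320/401309 ≈ 0.57891)
sqrt(J - 151302) = sqrt(232320/401309 - 151302) = sqrt(-60718621998/401309) = I*sqrt(24366929475395382)/401309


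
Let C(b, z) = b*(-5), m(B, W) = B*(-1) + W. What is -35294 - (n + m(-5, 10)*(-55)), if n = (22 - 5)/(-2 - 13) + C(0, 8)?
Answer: -517018/15 ≈ -34468.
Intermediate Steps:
m(B, W) = W - B (m(B, W) = -B + W = W - B)
C(b, z) = -5*b
n = -17/15 (n = (22 - 5)/(-2 - 13) - 5*0 = 17/(-15) + 0 = 17*(-1/15) + 0 = -17/15 + 0 = -17/15 ≈ -1.1333)
-35294 - (n + m(-5, 10)*(-55)) = -35294 - (-17/15 + (10 - 1*(-5))*(-55)) = -35294 - (-17/15 + (10 + 5)*(-55)) = -35294 - (-17/15 + 15*(-55)) = -35294 - (-17/15 - 825) = -35294 - 1*(-12392/15) = -35294 + 12392/15 = -517018/15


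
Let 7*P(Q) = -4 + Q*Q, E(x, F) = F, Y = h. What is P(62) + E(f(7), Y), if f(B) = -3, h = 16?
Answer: 3952/7 ≈ 564.57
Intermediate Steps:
Y = 16
P(Q) = -4/7 + Q**2/7 (P(Q) = (-4 + Q*Q)/7 = (-4 + Q**2)/7 = -4/7 + Q**2/7)
P(62) + E(f(7), Y) = (-4/7 + (1/7)*62**2) + 16 = (-4/7 + (1/7)*3844) + 16 = (-4/7 + 3844/7) + 16 = 3840/7 + 16 = 3952/7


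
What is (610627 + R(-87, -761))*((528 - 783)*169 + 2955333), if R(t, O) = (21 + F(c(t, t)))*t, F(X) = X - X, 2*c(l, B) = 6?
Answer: 1772970494400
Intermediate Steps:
c(l, B) = 3 (c(l, B) = (½)*6 = 3)
F(X) = 0
R(t, O) = 21*t (R(t, O) = (21 + 0)*t = 21*t)
(610627 + R(-87, -761))*((528 - 783)*169 + 2955333) = (610627 + 21*(-87))*((528 - 783)*169 + 2955333) = (610627 - 1827)*(-255*169 + 2955333) = 608800*(-43095 + 2955333) = 608800*2912238 = 1772970494400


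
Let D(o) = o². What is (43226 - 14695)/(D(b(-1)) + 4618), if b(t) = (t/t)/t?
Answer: 28531/4619 ≈ 6.1769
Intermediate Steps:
b(t) = 1/t
(43226 - 14695)/(D(b(-1)) + 4618) = (43226 - 14695)/((1/(-1))² + 4618) = 28531/((-1)² + 4618) = 28531/(1 + 4618) = 28531/4619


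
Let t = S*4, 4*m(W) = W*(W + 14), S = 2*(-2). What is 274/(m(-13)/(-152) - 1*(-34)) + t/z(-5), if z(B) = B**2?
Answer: 766768/103425 ≈ 7.4138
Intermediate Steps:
S = -4
m(W) = W*(14 + W)/4 (m(W) = (W*(W + 14))/4 = (W*(14 + W))/4 = W*(14 + W)/4)
t = -16 (t = -4*4 = -16)
274/(m(-13)/(-152) - 1*(-34)) + t/z(-5) = 274/(((1/4)*(-13)*(14 - 13))/(-152) - 1*(-34)) - 16/((-5)**2) = 274/(((1/4)*(-13)*1)*(-1/152) + 34) - 16/25 = 274/(-13/4*(-1/152) + 34) - 16*1/25 = 274/(13/608 + 34) - 16/25 = 274/(20685/608) - 16/25 = 274*(608/20685) - 16/25 = 166592/20685 - 16/25 = 766768/103425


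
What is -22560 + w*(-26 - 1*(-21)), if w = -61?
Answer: -22255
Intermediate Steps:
-22560 + w*(-26 - 1*(-21)) = -22560 - 61*(-26 - 1*(-21)) = -22560 - 61*(-26 + 21) = -22560 - 61*(-5) = -22560 + 305 = -22255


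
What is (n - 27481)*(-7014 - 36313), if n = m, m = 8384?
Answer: 827415719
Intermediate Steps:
n = 8384
(n - 27481)*(-7014 - 36313) = (8384 - 27481)*(-7014 - 36313) = -19097*(-43327) = 827415719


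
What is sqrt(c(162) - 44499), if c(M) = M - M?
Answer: I*sqrt(44499) ≈ 210.95*I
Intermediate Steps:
c(M) = 0
sqrt(c(162) - 44499) = sqrt(0 - 44499) = sqrt(-44499) = I*sqrt(44499)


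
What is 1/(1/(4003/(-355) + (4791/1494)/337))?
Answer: -671240543/59578230 ≈ -11.267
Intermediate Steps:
1/(1/(4003/(-355) + (4791/1494)/337)) = 1/(1/(4003*(-1/355) + (4791*(1/1494))*(1/337))) = 1/(1/(-4003/355 + (1597/498)*(1/337))) = 1/(1/(-4003/355 + 1597/167826)) = 1/(1/(-671240543/59578230)) = 1/(-59578230/671240543) = -671240543/59578230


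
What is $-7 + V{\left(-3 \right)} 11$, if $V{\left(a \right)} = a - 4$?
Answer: $-84$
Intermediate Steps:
$V{\left(a \right)} = -4 + a$
$-7 + V{\left(-3 \right)} 11 = -7 + \left(-4 - 3\right) 11 = -7 - 77 = -84$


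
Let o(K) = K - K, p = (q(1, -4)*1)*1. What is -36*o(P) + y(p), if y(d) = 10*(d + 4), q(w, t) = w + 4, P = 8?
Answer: 90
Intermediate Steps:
q(w, t) = 4 + w
p = 5 (p = ((4 + 1)*1)*1 = (5*1)*1 = 5*1 = 5)
o(K) = 0
y(d) = 40 + 10*d (y(d) = 10*(4 + d) = 40 + 10*d)
-36*o(P) + y(p) = -36*0 + (40 + 10*5) = 0 + (40 + 50) = 0 + 90 = 90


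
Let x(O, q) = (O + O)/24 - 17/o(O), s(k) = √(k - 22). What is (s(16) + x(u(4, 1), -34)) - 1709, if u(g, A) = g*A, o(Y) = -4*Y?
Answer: -81965/48 + I*√6 ≈ -1707.6 + 2.4495*I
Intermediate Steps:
u(g, A) = A*g
s(k) = √(-22 + k)
x(O, q) = O/12 + 17/(4*O) (x(O, q) = (O + O)/24 - 17*(-1/(4*O)) = (2*O)*(1/24) - (-17)/(4*O) = O/12 + 17/(4*O))
(s(16) + x(u(4, 1), -34)) - 1709 = (√(-22 + 16) + (51 + (1*4)²)/(12*((1*4)))) - 1709 = (√(-6) + (1/12)*(51 + 4²)/4) - 1709 = (I*√6 + (1/12)*(¼)*(51 + 16)) - 1709 = (I*√6 + (1/12)*(¼)*67) - 1709 = (I*√6 + 67/48) - 1709 = (67/48 + I*√6) - 1709 = -81965/48 + I*√6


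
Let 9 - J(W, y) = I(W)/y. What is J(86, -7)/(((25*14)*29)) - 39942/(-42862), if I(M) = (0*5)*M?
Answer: 6996501/7500850 ≈ 0.93276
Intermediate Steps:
I(M) = 0 (I(M) = 0*M = 0)
J(W, y) = 9 (J(W, y) = 9 - 0/y = 9 - 1*0 = 9 + 0 = 9)
J(86, -7)/(((25*14)*29)) - 39942/(-42862) = 9/(((25*14)*29)) - 39942/(-42862) = 9/((350*29)) - 39942*(-1/42862) = 9/10150 + 19971/21431 = 6996501/7500850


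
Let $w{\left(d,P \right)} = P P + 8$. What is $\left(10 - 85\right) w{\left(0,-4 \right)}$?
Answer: $-1800$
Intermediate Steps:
$w{\left(d,P \right)} = 8 + P^{2}$ ($w{\left(d,P \right)} = P^{2} + 8 = 8 + P^{2}$)
$\left(10 - 85\right) w{\left(0,-4 \right)} = \left(10 - 85\right) \left(8 + \left(-4\right)^{2}\right) = - 75 \left(8 + 16\right) = \left(-75\right) 24 = -1800$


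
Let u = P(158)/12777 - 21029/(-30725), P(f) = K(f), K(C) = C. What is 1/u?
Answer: 392573325/273542083 ≈ 1.4351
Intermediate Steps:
P(f) = f
u = 273542083/392573325 (u = 158/12777 - 21029/(-30725) = 158*(1/12777) - 21029*(-1/30725) = 158/12777 + 21029/30725 = 273542083/392573325 ≈ 0.69679)
1/u = 1/(273542083/392573325) = 392573325/273542083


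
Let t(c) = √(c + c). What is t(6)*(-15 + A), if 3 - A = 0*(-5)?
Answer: -24*√3 ≈ -41.569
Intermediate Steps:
A = 3 (A = 3 - 0*(-5) = 3 - 1*0 = 3 + 0 = 3)
t(c) = √2*√c (t(c) = √(2*c) = √2*√c)
t(6)*(-15 + A) = (√2*√6)*(-15 + 3) = (2*√3)*(-12) = -24*√3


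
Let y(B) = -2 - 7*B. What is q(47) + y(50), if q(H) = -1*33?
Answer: -385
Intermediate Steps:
q(H) = -33
q(47) + y(50) = -33 + (-2 - 7*50) = -33 + (-2 - 350) = -33 - 352 = -385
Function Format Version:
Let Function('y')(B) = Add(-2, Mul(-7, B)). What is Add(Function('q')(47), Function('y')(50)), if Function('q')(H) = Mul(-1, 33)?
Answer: -385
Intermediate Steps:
Function('q')(H) = -33
Add(Function('q')(47), Function('y')(50)) = Add(-33, Add(-2, Mul(-7, 50))) = Add(-33, Add(-2, -350)) = Add(-33, -352) = -385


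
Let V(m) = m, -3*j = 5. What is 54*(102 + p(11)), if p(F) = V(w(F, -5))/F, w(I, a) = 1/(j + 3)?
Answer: 121257/22 ≈ 5511.7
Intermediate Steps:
j = -5/3 (j = -⅓*5 = -5/3 ≈ -1.6667)
w(I, a) = ¾ (w(I, a) = 1/(-5/3 + 3) = 1/(4/3) = ¾)
p(F) = 3/(4*F)
54*(102 + p(11)) = 54*(102 + (¾)/11) = 54*(102 + (¾)*(1/11)) = 54*(102 + 3/44) = 54*(4491/44) = 121257/22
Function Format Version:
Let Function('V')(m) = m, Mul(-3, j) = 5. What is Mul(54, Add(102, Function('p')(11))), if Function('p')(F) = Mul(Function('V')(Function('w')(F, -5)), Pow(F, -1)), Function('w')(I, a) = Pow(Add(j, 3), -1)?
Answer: Rational(121257, 22) ≈ 5511.7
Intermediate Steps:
j = Rational(-5, 3) (j = Mul(Rational(-1, 3), 5) = Rational(-5, 3) ≈ -1.6667)
Function('w')(I, a) = Rational(3, 4) (Function('w')(I, a) = Pow(Add(Rational(-5, 3), 3), -1) = Pow(Rational(4, 3), -1) = Rational(3, 4))
Function('p')(F) = Mul(Rational(3, 4), Pow(F, -1))
Mul(54, Add(102, Function('p')(11))) = Mul(54, Add(102, Mul(Rational(3, 4), Pow(11, -1)))) = Mul(54, Add(102, Mul(Rational(3, 4), Rational(1, 11)))) = Mul(54, Add(102, Rational(3, 44))) = Mul(54, Rational(4491, 44)) = Rational(121257, 22)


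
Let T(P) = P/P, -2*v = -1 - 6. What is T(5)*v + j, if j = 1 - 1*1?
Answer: 7/2 ≈ 3.5000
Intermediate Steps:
v = 7/2 (v = -(-1 - 6)/2 = -½*(-7) = 7/2 ≈ 3.5000)
T(P) = 1
j = 0 (j = 1 - 1 = 0)
T(5)*v + j = 1*(7/2) + 0 = 7/2 + 0 = 7/2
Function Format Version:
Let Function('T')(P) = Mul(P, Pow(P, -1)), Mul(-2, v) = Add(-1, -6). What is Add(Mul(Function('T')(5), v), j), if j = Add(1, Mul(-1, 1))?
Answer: Rational(7, 2) ≈ 3.5000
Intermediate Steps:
v = Rational(7, 2) (v = Mul(Rational(-1, 2), Add(-1, -6)) = Mul(Rational(-1, 2), -7) = Rational(7, 2) ≈ 3.5000)
Function('T')(P) = 1
j = 0 (j = Add(1, -1) = 0)
Add(Mul(Function('T')(5), v), j) = Add(Mul(1, Rational(7, 2)), 0) = Add(Rational(7, 2), 0) = Rational(7, 2)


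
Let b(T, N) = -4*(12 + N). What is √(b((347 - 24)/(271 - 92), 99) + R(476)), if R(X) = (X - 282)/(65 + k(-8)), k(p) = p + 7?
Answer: I*√28222/8 ≈ 20.999*I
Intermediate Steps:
k(p) = 7 + p
b(T, N) = -48 - 4*N
R(X) = -141/32 + X/64 (R(X) = (X - 282)/(65 + (7 - 8)) = (-282 + X)/(65 - 1) = (-282 + X)/64 = (-282 + X)*(1/64) = -141/32 + X/64)
√(b((347 - 24)/(271 - 92), 99) + R(476)) = √((-48 - 4*99) + (-141/32 + (1/64)*476)) = √((-48 - 396) + (-141/32 + 119/16)) = √(-444 + 97/32) = √(-14111/32) = I*√28222/8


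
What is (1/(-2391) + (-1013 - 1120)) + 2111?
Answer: -52603/2391 ≈ -22.000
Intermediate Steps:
(1/(-2391) + (-1013 - 1120)) + 2111 = (-1/2391 - 2133) + 2111 = -5100004/2391 + 2111 = -52603/2391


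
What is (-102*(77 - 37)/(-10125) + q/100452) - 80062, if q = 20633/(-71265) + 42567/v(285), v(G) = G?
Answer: -81672148927609219/1020116428650 ≈ -80062.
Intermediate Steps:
q = 40368758/270807 (q = 20633/(-71265) + 42567/285 = 20633*(-1/71265) + 42567*(1/285) = -20633/71265 + 14189/95 = 40368758/270807 ≈ 149.07)
(-102*(77 - 37)/(-10125) + q/100452) - 80062 = (-102*(77 - 37)/(-10125) + (40368758/270807)/100452) - 80062 = (-102*40*(-1/10125) + (40368758/270807)*(1/100452)) - 80062 = (-4080*(-1/10125) + 20184379/13601552382) - 80062 = (272/675 + 20184379/13601552382) - 80062 = 412582967081/1020116428650 - 80062 = -81672148927609219/1020116428650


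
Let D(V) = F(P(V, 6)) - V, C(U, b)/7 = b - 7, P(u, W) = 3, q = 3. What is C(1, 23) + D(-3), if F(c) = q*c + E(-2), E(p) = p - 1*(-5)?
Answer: 127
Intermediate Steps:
E(p) = 5 + p (E(p) = p + 5 = 5 + p)
F(c) = 3 + 3*c (F(c) = 3*c + (5 - 2) = 3*c + 3 = 3 + 3*c)
C(U, b) = -49 + 7*b (C(U, b) = 7*(b - 7) = 7*(-7 + b) = -49 + 7*b)
D(V) = 12 - V (D(V) = (3 + 3*3) - V = (3 + 9) - V = 12 - V)
C(1, 23) + D(-3) = (-49 + 7*23) + (12 - 1*(-3)) = (-49 + 161) + (12 + 3) = 112 + 15 = 127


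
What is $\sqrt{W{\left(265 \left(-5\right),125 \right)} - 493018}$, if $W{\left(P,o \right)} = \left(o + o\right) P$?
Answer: $2 i \sqrt{206067} \approx 907.89 i$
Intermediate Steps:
$W{\left(P,o \right)} = 2 P o$ ($W{\left(P,o \right)} = 2 o P = 2 P o$)
$\sqrt{W{\left(265 \left(-5\right),125 \right)} - 493018} = \sqrt{2 \cdot 265 \left(-5\right) 125 - 493018} = \sqrt{2 \left(-1325\right) 125 - 493018} = \sqrt{-331250 - 493018} = \sqrt{-824268} = 2 i \sqrt{206067}$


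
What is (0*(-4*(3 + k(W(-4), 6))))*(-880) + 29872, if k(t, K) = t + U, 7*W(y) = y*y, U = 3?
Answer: 29872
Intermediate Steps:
W(y) = y²/7 (W(y) = (y*y)/7 = y²/7)
k(t, K) = 3 + t (k(t, K) = t + 3 = 3 + t)
(0*(-4*(3 + k(W(-4), 6))))*(-880) + 29872 = (0*(-4*(3 + (3 + (⅐)*(-4)²))))*(-880) + 29872 = (0*(-4*(3 + (3 + (⅐)*16))))*(-880) + 29872 = (0*(-4*(3 + (3 + 16/7))))*(-880) + 29872 = (0*(-4*(3 + 37/7)))*(-880) + 29872 = (0*(-4*58/7))*(-880) + 29872 = (0*(-232/7))*(-880) + 29872 = 0*(-880) + 29872 = 0 + 29872 = 29872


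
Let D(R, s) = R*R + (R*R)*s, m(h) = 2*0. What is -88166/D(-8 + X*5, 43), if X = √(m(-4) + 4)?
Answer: -44083/88 ≈ -500.94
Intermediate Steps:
m(h) = 0
X = 2 (X = √(0 + 4) = √4 = 2)
D(R, s) = R² + s*R² (D(R, s) = R² + R²*s = R² + s*R²)
-88166/D(-8 + X*5, 43) = -88166*1/((1 + 43)*(-8 + 2*5)²) = -88166*1/(44*(-8 + 10)²) = -88166/(2²*44) = -88166/(4*44) = -88166/176 = -88166*1/176 = -44083/88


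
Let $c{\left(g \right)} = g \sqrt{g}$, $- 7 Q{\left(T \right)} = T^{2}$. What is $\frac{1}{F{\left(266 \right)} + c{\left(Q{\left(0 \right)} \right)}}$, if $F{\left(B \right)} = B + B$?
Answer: $\frac{1}{532} \approx 0.0018797$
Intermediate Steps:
$Q{\left(T \right)} = - \frac{T^{2}}{7}$
$c{\left(g \right)} = g^{\frac{3}{2}}$
$F{\left(B \right)} = 2 B$
$\frac{1}{F{\left(266 \right)} + c{\left(Q{\left(0 \right)} \right)}} = \frac{1}{2 \cdot 266 + \left(- \frac{0^{2}}{7}\right)^{\frac{3}{2}}} = \frac{1}{532 + \left(\left(- \frac{1}{7}\right) 0\right)^{\frac{3}{2}}} = \frac{1}{532 + 0^{\frac{3}{2}}} = \frac{1}{532 + 0} = \frac{1}{532}$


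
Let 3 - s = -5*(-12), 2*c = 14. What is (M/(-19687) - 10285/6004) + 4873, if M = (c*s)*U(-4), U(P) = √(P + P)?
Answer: 29247207/6004 + 798*I*√2/19687 ≈ 4871.3 + 0.057324*I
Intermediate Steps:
c = 7 (c = (½)*14 = 7)
s = -57 (s = 3 - (-5)*(-12) = 3 - 1*60 = 3 - 60 = -57)
U(P) = √2*√P (U(P) = √(2*P) = √2*√P)
M = -798*I*√2 (M = (7*(-57))*(√2*√(-4)) = -399*√2*2*I = -798*I*√2 ≈ -1128.5*I)
(M/(-19687) - 10285/6004) + 4873 = (-798*I*√2/(-19687) - 10285/6004) + 4873 = (-798*I*√2*(-1/19687) - 10285*1/6004) + 4873 = (798*I*√2/19687 - 10285/6004) + 4873 = (-10285/6004 + 798*I*√2/19687) + 4873 = 29247207/6004 + 798*I*√2/19687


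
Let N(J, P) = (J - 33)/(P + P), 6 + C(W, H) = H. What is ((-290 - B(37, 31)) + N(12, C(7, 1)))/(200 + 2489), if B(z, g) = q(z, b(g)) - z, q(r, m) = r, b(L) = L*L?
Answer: -2879/26890 ≈ -0.10707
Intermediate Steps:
b(L) = L²
C(W, H) = -6 + H
B(z, g) = 0 (B(z, g) = z - z = 0)
N(J, P) = (-33 + J)/(2*P) (N(J, P) = (-33 + J)/((2*P)) = (-33 + J)*(1/(2*P)) = (-33 + J)/(2*P))
((-290 - B(37, 31)) + N(12, C(7, 1)))/(200 + 2489) = ((-290 - 1*0) + (-33 + 12)/(2*(-6 + 1)))/(200 + 2489) = ((-290 + 0) + (½)*(-21)/(-5))/2689 = (-290 + (½)*(-⅕)*(-21))*(1/2689) = (-290 + 21/10)*(1/2689) = -2879/10*1/2689 = -2879/26890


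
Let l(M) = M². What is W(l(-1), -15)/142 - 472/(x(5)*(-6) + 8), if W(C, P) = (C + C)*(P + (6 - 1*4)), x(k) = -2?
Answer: -8443/355 ≈ -23.783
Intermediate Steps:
W(C, P) = 2*C*(2 + P) (W(C, P) = (2*C)*(P + (6 - 4)) = (2*C)*(P + 2) = (2*C)*(2 + P) = 2*C*(2 + P))
W(l(-1), -15)/142 - 472/(x(5)*(-6) + 8) = (2*(-1)²*(2 - 15))/142 - 472/(-2*(-6) + 8) = (2*1*(-13))*(1/142) - 472/(12 + 8) = -26*1/142 - 472/20 = -13/71 - 472*1/20 = -13/71 - 118/5 = -8443/355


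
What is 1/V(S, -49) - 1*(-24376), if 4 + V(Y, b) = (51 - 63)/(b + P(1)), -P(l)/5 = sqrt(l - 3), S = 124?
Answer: 8799640/361 + 5*I*sqrt(2)/2888 ≈ 24376.0 + 0.0024484*I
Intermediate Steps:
P(l) = -5*sqrt(-3 + l) (P(l) = -5*sqrt(l - 3) = -5*sqrt(-3 + l))
V(Y, b) = -4 - 12/(b - 5*I*sqrt(2)) (V(Y, b) = -4 + (51 - 63)/(b - 5*sqrt(-3 + 1)) = -4 - 12/(b - 5*I*sqrt(2)))
1/V(S, -49) - 1*(-24376) = 1/(4*(-3 - 1*(-49) + 5*I*sqrt(2))/(-49 - 5*I*sqrt(2))) - 1*(-24376) = 1/(4*(-3 + 49 + 5*I*sqrt(2))/(-49 - 5*I*sqrt(2))) + 24376 = 1/(4*(46 + 5*I*sqrt(2))/(-49 - 5*I*sqrt(2))) + 24376 = (-49 - 5*I*sqrt(2))/(4*(46 + 5*I*sqrt(2))) + 24376 = 24376 + (-49 - 5*I*sqrt(2))/(4*(46 + 5*I*sqrt(2)))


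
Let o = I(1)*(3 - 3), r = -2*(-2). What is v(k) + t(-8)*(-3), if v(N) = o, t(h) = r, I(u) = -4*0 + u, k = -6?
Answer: -12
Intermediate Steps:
I(u) = u (I(u) = 0 + u = u)
r = 4
o = 0 (o = 1*(3 - 3) = 1*0 = 0)
t(h) = 4
v(N) = 0
v(k) + t(-8)*(-3) = 0 + 4*(-3) = 0 - 12 = -12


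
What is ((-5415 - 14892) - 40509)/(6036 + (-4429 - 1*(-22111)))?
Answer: -10136/3953 ≈ -2.5641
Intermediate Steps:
((-5415 - 14892) - 40509)/(6036 + (-4429 - 1*(-22111))) = (-20307 - 40509)/(6036 + (-4429 + 22111)) = -60816/(6036 + 17682) = -60816/23718 = -60816*1/23718 = -10136/3953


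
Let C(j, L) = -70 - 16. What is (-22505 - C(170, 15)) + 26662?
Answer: 4243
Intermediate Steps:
C(j, L) = -86
(-22505 - C(170, 15)) + 26662 = (-22505 - 1*(-86)) + 26662 = (-22505 + 86) + 26662 = -22419 + 26662 = 4243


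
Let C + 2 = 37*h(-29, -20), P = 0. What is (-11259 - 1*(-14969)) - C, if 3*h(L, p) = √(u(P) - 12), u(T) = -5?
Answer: 3712 - 37*I*√17/3 ≈ 3712.0 - 50.852*I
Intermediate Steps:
h(L, p) = I*√17/3 (h(L, p) = √(-5 - 12)/3 = √(-17)/3 = (I*√17)/3 = I*√17/3)
C = -2 + 37*I*√17/3 (C = -2 + 37*(I*√17/3) = -2 + 37*I*√17/3 ≈ -2.0 + 50.852*I)
(-11259 - 1*(-14969)) - C = (-11259 - 1*(-14969)) - (-2 + 37*I*√17/3) = (-11259 + 14969) + (2 - 37*I*√17/3) = 3710 + (2 - 37*I*√17/3) = 3712 - 37*I*√17/3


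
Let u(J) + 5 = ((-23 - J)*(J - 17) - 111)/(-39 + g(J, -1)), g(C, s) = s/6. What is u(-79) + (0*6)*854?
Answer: 31747/235 ≈ 135.09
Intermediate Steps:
g(C, s) = s/6 (g(C, s) = s*(1/6) = s/6)
u(J) = -509/235 - 6*(-23 - J)*(-17 + J)/235 (u(J) = -5 + ((-23 - J)*(J - 17) - 111)/(-39 + (1/6)*(-1)) = -5 + ((-23 - J)*(-17 + J) - 111)/(-39 - 1/6) = -5 + (-111 + (-23 - J)*(-17 + J))/(-235/6) = -5 + (-111 + (-23 - J)*(-17 + J))*(-6/235) = -5 + (666/235 - 6*(-23 - J)*(-17 + J)/235) = -509/235 - 6*(-23 - J)*(-17 + J)/235)
u(-79) + (0*6)*854 = (-571/47 + (6/235)*(-79)**2 + (36/235)*(-79)) + (0*6)*854 = (-571/47 + (6/235)*6241 - 2844/235) + 0*854 = (-571/47 + 37446/235 - 2844/235) + 0 = 31747/235 + 0 = 31747/235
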